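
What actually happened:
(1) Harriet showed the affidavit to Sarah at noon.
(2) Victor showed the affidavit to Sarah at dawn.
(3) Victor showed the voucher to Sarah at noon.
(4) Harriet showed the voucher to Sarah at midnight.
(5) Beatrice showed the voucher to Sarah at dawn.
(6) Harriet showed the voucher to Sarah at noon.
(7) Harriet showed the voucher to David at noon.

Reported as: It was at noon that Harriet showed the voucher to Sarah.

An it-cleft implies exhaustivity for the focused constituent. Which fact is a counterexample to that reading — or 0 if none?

The cleft puts "at noon" in focus and presupposes the open proposition with same agent, thing, recipient (Harriet / the voucher / Sarah).
The exhaustive reading says no other setting fits that background.
But fact (4) also has same agent, thing, recipient (Harriet / the voucher / Sarah), with setting = at midnight — so the exhaustive reading fails.

4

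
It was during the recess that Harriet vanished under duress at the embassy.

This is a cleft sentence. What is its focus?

during the recess

In an it-cleft "It was X that/who ...", the clefted constituent X is the focus; the that/who-clause expresses the presupposed open proposition.
Here the focus is "during the recess". The backgrounded (presupposed) material includes "Harriet", "at the embassy" and "under duress".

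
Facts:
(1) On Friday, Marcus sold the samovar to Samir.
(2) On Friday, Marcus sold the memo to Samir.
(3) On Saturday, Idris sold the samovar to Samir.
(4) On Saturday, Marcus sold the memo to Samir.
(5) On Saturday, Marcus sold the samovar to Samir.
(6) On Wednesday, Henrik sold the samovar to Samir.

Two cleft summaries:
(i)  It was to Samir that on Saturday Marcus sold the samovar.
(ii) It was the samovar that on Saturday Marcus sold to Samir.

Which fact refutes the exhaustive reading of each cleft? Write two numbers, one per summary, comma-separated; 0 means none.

(i): focus "Samir". No fact shares same agent, thing, setting (Marcus / the samovar / on Saturday) with a different recipient. 0.
(ii): focus "the samovar". Looking for same agent, recipient, setting (Marcus / Samir / on Saturday) with some other thing — fact (4) has the memo there. Refuted.

0, 4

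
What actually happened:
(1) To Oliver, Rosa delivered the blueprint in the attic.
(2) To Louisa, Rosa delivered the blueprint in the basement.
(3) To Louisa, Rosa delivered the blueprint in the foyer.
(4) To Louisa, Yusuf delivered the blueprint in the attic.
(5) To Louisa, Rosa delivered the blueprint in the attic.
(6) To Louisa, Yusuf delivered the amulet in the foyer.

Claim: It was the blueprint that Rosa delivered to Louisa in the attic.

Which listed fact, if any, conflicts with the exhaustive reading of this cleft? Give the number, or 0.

The cleft puts "the blueprint" in focus and presupposes the open proposition with same agent, recipient, setting (Rosa / Louisa / in the attic).
Exhaustivity: the blueprint is the only thing satisfying that background.
No listed fact matches the background with a different thing. Exhaustivity holds.

0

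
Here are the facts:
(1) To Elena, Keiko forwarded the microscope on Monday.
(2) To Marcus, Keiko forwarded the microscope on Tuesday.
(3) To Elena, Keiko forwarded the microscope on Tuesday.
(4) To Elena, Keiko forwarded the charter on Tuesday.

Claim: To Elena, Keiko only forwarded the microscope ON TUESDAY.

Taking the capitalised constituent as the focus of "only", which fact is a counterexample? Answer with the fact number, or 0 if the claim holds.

The capitals mark "on Tuesday" as focus. So "only" rules out other settings, with the rest (same agent, thing, recipient (Keiko / the microscope / Elena)) as background.
Fact (1) matches on same agent, thing, recipient (Keiko / the microscope / Elena), but has setting = on Monday instead. That refutes the claim.

1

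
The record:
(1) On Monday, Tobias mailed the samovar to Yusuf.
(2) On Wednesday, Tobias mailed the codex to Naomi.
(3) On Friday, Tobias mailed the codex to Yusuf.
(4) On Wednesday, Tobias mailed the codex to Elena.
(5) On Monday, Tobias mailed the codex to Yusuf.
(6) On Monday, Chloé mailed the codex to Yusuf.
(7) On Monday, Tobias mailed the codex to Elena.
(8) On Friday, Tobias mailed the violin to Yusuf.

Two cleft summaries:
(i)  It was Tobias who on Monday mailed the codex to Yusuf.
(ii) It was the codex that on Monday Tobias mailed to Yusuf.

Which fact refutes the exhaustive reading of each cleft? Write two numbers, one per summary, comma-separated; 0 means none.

Summary (i) focuses "Tobias" (the agent); background thing = the codex, recipient = Yusuf, setting = on Monday. Fact (6) matches that background with agent = Chloé — refutes (i).
Summary (ii) focuses "the codex" (the thing); background agent = Tobias, recipient = Yusuf, setting = on Monday. Fact (1) matches that background with thing = the samovar — refutes (ii).

6, 1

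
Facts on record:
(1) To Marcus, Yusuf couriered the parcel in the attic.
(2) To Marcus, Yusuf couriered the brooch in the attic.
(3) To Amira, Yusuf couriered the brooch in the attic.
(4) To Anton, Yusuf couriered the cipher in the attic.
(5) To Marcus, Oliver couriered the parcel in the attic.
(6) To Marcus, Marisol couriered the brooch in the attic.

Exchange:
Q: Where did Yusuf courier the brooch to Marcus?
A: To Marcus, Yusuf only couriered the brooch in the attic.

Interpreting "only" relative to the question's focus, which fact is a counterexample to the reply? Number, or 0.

0

The question "Where did ...?" targets the setting, so in the reply the focus falls on "in the attic".
"Only" then excludes alternative settings while the background — agent = Yusuf, thing = the brooch, recipient = Marcus — is held fixed.
No listed fact shares that background with another setting. Nothing contradicts the reply.
(Fact (3) would refute a reading with focus on the recipient — but that is not what the question asks.)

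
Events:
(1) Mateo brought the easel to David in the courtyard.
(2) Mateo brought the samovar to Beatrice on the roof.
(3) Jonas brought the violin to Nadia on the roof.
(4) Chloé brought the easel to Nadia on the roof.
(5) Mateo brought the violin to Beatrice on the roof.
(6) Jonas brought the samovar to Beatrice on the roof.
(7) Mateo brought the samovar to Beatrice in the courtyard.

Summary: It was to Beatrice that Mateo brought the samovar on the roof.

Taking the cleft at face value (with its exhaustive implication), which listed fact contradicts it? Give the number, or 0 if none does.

The cleft puts "Beatrice" in focus and presupposes the open proposition with agent = Mateo, thing = the samovar, setting = on the roof.
The exhaustive reading says no other recipient fits that background.
No listed fact matches the background with a different recipient. Exhaustivity holds.

0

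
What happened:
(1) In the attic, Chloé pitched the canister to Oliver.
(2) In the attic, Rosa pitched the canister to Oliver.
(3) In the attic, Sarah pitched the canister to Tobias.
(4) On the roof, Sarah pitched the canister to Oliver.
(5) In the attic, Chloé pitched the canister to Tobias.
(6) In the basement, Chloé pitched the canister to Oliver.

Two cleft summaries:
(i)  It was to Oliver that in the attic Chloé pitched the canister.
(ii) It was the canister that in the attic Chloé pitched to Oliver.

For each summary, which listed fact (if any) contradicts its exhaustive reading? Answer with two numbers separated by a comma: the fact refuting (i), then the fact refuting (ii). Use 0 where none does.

5, 0

Summary (i) focuses "Oliver" (the recipient); background same agent, thing, setting (Chloé / the canister / in the attic). Fact (5) matches that background with recipient = Tobias — refutes (i).
Summary (ii) focuses "the canister" (the thing); background same agent, recipient, setting (Chloé / Oliver / in the attic). No fact matches that background with a different thing, so 0.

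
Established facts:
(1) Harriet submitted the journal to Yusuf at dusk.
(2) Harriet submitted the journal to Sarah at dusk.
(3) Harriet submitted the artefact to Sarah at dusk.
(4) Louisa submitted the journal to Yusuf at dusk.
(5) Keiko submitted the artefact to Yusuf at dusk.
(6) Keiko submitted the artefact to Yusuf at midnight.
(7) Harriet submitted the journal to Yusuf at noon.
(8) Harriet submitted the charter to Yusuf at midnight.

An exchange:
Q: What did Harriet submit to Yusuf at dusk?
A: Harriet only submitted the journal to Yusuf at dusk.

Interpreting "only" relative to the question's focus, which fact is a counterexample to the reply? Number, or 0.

The question "What did ...?" targets the thing, so in the reply the focus falls on "the journal".
So "only" ranges over things; the rest (agent = Harriet, recipient = Yusuf, setting = at dusk) is presupposed.
No listed fact shares that background with another thing. Nothing contradicts the reply.
(Fact (7) would refute a reading with focus on the setting — but that is not what the question asks.)

0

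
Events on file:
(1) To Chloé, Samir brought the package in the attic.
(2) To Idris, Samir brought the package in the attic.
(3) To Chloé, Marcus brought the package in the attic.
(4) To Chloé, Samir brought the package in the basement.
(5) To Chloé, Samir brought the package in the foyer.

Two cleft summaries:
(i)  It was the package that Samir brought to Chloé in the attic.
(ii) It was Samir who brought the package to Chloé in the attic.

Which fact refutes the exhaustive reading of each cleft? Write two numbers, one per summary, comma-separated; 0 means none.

0, 3

Summary (i) focuses "the package" (the thing); background same agent, recipient, setting (Samir / Chloé / in the attic). No fact matches that background with a different thing, so 0.
Summary (ii) focuses "Samir" (the agent); background same thing, recipient, setting (the package / Chloé / in the attic). Fact (3) matches that background with agent = Marcus — refutes (ii).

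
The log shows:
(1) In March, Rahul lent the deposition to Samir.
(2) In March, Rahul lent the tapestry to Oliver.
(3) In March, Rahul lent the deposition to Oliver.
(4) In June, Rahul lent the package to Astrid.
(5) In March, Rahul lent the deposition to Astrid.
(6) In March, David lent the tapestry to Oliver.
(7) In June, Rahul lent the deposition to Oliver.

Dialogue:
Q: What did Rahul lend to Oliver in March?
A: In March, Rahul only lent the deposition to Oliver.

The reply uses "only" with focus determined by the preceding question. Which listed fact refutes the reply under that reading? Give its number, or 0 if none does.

2

The question "What did ...?" targets the thing, so in the reply the focus falls on "the deposition".
So "only" ranges over things; the rest (agent = Rahul, recipient = Oliver, setting = in March) is presupposed.
Fact (2) shares the background with a different thing (the tapestry) — counterexample.
(Fact (1) would refute a reading with focus on the recipient — but that is not what the question asks.)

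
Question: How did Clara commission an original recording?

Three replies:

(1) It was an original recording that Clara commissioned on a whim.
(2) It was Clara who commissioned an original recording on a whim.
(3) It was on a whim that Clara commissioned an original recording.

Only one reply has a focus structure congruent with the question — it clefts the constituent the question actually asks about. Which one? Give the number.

The question word "how" targets the manner.
Option (1) clefts "an original recording" — the direct object, not what was asked.
Option (2) clefts "Clara" — the subject (agent), not what was asked.
Option (3) clefts "on a whim" — that matches what the question asks about.
So the congruent reply is (3).

3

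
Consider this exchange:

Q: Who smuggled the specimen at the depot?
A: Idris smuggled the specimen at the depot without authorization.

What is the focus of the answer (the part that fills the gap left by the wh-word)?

The wh-word "who" asks about the subject (agent).
In the answer, "the specimen" and "at the depot" are given — repeated from the question.
"without authorization" is also new, but it specifies the manner, which is not what the question asks about — so it is not the focus.
The constituent filling the subject (agent) gap is "Idris"; that is the focus.

Idris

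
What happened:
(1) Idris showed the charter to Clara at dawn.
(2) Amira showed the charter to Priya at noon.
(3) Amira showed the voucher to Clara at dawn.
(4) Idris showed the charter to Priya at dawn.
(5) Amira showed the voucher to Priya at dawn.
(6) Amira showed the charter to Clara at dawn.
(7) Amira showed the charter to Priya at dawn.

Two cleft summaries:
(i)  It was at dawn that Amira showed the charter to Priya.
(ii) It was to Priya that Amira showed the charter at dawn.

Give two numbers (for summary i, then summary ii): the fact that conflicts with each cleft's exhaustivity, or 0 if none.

Summary (i) focuses "at dawn" (the setting); background agent = Amira, thing = the charter, recipient = Priya. Fact (2) matches that background with setting = at noon — refutes (i).
Summary (ii) focuses "Priya" (the recipient); background agent = Amira, thing = the charter, setting = at dawn. Fact (6) matches that background with recipient = Clara — refutes (ii).

2, 6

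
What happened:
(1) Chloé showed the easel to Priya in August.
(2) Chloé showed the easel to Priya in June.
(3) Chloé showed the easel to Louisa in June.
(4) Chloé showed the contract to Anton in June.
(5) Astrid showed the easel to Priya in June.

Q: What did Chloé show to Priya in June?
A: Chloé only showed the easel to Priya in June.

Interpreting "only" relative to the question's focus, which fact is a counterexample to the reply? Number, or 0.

0

The question "What did ...?" targets the thing, so in the reply the focus falls on "the easel".
"Only" then excludes alternative things while the background — Chloé as agent and Priya as recipient and in June as setting — is held fixed.
No fact keeps Chloé as agent and Priya as recipient and in June as setting while changing the thing; every other fact differs on something backgrounded. The reply stands.
(Fact (1) would refute a reading with focus on the setting — but that is not what the question asks.)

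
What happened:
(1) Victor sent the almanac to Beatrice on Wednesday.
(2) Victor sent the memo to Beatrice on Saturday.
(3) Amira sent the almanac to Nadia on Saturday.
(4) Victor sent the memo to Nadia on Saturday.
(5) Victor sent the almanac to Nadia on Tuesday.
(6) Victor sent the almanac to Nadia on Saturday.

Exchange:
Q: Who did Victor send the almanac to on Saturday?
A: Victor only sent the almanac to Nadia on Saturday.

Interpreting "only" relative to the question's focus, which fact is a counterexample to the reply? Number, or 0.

0

Answering "Who did ... to ...?" puts focus on the recipient — here, "Nadia".
So "only" ranges over recipients; the rest (agent = Victor, thing = the almanac, setting = on Saturday) is presupposed.
No fact keeps agent = Victor, thing = the almanac, setting = on Saturday while changing the recipient; every other fact differs on something backgrounded. The reply stands.
(Fact (4) would refute a reading with focus on the thing — but that is not what the question asks.)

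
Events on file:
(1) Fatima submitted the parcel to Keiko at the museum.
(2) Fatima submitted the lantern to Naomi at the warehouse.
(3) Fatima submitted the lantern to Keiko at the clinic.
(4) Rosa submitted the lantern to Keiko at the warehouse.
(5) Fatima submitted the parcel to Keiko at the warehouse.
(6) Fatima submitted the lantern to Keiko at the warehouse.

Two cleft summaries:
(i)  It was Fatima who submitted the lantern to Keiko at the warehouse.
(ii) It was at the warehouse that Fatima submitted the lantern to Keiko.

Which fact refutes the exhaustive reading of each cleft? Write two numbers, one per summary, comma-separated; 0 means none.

4, 3

(i): focus "Fatima". Looking for thing = the lantern, recipient = Keiko, setting = at the warehouse with some other agent — fact (4) has Rosa there. Refuted.
(ii): focus "at the warehouse". Looking for agent = Fatima, thing = the lantern, recipient = Keiko with some other setting — fact (3) has at the clinic there. Refuted.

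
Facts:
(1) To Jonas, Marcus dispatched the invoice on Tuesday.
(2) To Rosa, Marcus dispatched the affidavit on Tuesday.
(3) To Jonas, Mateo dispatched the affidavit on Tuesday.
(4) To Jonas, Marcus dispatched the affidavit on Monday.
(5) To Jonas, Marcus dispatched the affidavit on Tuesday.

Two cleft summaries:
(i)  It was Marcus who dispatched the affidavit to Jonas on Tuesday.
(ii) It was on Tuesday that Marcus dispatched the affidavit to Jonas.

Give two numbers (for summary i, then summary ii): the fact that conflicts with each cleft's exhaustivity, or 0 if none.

(i): focus "Marcus". Looking for thing = the affidavit, recipient = Jonas, setting = on Tuesday with some other agent — fact (3) has Mateo there. Refuted.
(ii): focus "on Tuesday". Looking for agent = Marcus, thing = the affidavit, recipient = Jonas with some other setting — fact (4) has on Monday there. Refuted.

3, 4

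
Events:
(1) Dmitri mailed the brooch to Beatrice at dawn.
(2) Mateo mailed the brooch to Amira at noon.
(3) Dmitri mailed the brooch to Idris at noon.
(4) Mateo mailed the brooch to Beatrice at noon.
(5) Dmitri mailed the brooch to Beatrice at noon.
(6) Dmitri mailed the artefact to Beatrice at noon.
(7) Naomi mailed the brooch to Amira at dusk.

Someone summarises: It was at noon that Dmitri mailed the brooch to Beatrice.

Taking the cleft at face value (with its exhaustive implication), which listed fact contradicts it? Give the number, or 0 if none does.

Focus of the cleft: "at noon" (the setting). Presupposed background: agent = Dmitri, thing = the brooch, recipient = Beatrice.
The exhaustive reading says no other setting fits that background.
But fact (1) also has agent = Dmitri, thing = the brooch, recipient = Beatrice, with setting = at dawn — so the exhaustive reading fails.

1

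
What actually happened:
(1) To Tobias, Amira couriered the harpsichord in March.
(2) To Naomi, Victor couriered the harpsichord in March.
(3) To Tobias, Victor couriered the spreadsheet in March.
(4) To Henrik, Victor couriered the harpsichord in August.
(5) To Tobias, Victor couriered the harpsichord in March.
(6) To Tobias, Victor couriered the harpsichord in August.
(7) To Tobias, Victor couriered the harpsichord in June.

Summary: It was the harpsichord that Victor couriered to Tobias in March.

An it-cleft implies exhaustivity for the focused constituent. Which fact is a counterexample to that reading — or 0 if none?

The cleft puts "the harpsichord" in focus and presupposes the open proposition with agent = Victor, recipient = Tobias, setting = in March.
The exhaustive reading says no other thing fits that background.
But fact (3) also has agent = Victor, recipient = Tobias, setting = in March, with thing = the spreadsheet — so the exhaustive reading fails.

3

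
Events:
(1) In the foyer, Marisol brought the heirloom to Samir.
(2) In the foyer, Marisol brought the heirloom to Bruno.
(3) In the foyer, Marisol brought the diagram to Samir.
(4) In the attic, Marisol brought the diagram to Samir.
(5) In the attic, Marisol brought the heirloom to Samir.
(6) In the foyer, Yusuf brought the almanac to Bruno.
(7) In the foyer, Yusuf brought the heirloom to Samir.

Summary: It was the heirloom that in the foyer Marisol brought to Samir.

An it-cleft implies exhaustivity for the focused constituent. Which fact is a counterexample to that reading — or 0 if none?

3

Focus of the cleft: "the heirloom" (the thing). Presupposed background: agent = Marisol, recipient = Samir, setting = in the foyer.
The exhaustive reading says no other thing fits that background.
Fact (3) shares the background but with thing = the diagram; exhaustivity is violated.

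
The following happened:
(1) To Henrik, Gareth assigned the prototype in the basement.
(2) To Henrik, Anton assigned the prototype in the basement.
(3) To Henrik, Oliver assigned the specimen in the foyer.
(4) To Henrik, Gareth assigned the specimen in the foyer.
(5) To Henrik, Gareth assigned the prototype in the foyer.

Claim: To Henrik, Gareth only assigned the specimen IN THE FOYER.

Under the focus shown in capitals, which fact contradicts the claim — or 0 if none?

0

Focus (in capitals) is "in the foyer" — the setting. "Only" excludes alternative settings while holding fixed Gareth as agent and the specimen as thing and Henrik as recipient.
Every other fact changes something in the background, not just the setting. Nothing refutes the claim.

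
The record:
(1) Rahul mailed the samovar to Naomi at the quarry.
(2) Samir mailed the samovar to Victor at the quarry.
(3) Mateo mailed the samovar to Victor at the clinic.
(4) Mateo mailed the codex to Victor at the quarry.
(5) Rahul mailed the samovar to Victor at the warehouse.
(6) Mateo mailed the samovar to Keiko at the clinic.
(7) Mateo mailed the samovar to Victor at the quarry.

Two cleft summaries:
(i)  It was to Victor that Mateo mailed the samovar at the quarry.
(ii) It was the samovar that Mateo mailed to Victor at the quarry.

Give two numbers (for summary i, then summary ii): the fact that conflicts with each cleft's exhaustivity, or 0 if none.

0, 4

Summary (i) focuses "Victor" (the recipient); background Mateo as agent and the samovar as thing and at the quarry as setting. No fact matches that background with a different recipient, so 0.
Summary (ii) focuses "the samovar" (the thing); background Mateo as agent and Victor as recipient and at the quarry as setting. Fact (4) matches that background with thing = the codex — refutes (ii).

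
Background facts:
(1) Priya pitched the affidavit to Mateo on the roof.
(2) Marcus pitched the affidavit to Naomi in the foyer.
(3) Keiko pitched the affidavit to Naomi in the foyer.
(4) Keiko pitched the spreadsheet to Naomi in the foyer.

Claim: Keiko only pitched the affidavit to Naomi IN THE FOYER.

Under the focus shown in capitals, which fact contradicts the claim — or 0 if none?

0

Focus (in capitals) is "in the foyer" — the setting. "Only" excludes alternative settings while holding fixed agent = Keiko, thing = the affidavit, recipient = Naomi.
Every other fact changes something in the background, not just the setting. Nothing refutes the claim.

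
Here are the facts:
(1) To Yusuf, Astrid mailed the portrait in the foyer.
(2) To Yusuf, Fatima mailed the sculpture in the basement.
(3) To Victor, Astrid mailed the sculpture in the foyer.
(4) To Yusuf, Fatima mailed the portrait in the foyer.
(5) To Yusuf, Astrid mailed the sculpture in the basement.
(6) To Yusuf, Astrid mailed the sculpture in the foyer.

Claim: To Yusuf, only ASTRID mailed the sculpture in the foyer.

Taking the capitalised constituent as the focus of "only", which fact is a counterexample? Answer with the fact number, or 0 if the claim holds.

The capitals mark "Astrid" as focus. So "only" rules out other agents, with the rest (the sculpture as thing and Yusuf as recipient and in the foyer as setting) as background.
Every other fact changes something in the background, not just the agent. Nothing refutes the claim.

0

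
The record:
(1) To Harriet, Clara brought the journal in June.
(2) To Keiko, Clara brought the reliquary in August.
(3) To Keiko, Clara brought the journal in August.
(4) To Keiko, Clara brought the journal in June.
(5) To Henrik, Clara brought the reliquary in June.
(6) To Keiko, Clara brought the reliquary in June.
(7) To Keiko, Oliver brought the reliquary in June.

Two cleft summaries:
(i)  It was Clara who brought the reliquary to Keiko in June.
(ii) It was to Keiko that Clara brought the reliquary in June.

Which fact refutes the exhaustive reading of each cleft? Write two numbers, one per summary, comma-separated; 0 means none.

Summary (i) focuses "Clara" (the agent); background thing = the reliquary, recipient = Keiko, setting = in June. Fact (7) matches that background with agent = Oliver — refutes (i).
Summary (ii) focuses "Keiko" (the recipient); background agent = Clara, thing = the reliquary, setting = in June. Fact (5) matches that background with recipient = Henrik — refutes (ii).

7, 5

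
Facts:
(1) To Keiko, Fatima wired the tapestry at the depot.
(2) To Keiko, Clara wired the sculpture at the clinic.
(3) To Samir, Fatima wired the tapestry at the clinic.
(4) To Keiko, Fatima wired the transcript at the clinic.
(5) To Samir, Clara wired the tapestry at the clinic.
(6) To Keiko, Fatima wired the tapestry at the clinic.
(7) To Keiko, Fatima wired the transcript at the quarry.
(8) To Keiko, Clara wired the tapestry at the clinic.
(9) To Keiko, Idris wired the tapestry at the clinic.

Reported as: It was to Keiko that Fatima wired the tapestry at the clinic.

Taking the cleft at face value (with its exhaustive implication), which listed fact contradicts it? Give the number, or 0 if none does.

The cleft puts "Keiko" in focus and presupposes the open proposition with same agent, thing, setting (Fatima / the tapestry / at the clinic).
Exhaustivity: Keiko is the only recipient satisfying that background.
Fact (3) shares the background but with recipient = Samir; exhaustivity is violated.

3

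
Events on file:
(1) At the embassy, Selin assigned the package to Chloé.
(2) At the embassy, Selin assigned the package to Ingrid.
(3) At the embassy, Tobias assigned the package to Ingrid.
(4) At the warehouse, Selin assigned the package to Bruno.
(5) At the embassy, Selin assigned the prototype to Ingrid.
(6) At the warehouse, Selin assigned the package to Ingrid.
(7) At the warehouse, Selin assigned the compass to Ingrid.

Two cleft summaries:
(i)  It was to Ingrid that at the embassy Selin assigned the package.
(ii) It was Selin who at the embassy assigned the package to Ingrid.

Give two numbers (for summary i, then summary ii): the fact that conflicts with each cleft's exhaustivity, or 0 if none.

1, 3

Summary (i) focuses "Ingrid" (the recipient); background same agent, thing, setting (Selin / the package / at the embassy). Fact (1) matches that background with recipient = Chloé — refutes (i).
Summary (ii) focuses "Selin" (the agent); background same thing, recipient, setting (the package / Ingrid / at the embassy). Fact (3) matches that background with agent = Tobias — refutes (ii).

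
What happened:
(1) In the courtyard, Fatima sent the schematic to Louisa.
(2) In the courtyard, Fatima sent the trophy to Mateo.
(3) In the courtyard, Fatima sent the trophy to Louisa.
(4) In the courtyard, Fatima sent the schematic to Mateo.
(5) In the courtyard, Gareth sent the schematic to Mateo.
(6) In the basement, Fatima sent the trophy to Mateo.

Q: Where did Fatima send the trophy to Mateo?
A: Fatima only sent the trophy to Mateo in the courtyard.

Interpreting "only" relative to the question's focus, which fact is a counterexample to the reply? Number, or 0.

Answering "Where did ...?" puts focus on the setting — here, "in the courtyard".
"Only" then excludes alternative settings while the background — same agent, thing, recipient (Fatima / the trophy / Mateo) — is held fixed.
Fact (6) keeps same agent, thing, recipient (Fatima / the trophy / Mateo) but has setting = in the basement; that refutes the reply.
(Fact (3) would refute a reading with focus on the recipient — but that is not what the question asks.)

6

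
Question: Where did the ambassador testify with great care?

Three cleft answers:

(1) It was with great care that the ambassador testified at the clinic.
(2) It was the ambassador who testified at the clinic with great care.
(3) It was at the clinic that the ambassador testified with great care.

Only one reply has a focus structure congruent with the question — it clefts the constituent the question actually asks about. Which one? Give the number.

3

The question word "where" targets the location.
Option (1) clefts "with great care" — the manner, not what was asked.
Option (2) clefts "the ambassador" — the subject (agent), not what was asked.
Option (3) clefts "at the clinic" — that matches what the question asks about.
So the congruent reply is (3).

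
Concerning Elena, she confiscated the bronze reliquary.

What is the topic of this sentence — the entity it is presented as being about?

The construction explicitly marks "Elena" as what the sentence is about — the topic.
The remainder of the clause is the comment (what is said about the topic).

Elena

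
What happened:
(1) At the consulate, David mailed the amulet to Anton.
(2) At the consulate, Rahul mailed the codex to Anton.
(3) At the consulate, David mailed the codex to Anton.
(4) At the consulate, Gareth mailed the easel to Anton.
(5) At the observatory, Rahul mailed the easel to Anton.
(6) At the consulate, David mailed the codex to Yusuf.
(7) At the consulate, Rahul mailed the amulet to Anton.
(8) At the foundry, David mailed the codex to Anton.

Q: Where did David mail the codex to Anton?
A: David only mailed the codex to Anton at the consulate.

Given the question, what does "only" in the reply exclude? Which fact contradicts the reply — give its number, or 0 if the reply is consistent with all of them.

Answering "Where did ...?" puts focus on the setting — here, "at the consulate".
"Only" then excludes alternative settings while the background — David as agent and the codex as thing and Anton as recipient — is held fixed.
Fact (8) keeps David as agent and the codex as thing and Anton as recipient but has setting = at the foundry; that refutes the reply.
(Fact (1) would refute a reading with focus on the thing — but that is not what the question asks.)

8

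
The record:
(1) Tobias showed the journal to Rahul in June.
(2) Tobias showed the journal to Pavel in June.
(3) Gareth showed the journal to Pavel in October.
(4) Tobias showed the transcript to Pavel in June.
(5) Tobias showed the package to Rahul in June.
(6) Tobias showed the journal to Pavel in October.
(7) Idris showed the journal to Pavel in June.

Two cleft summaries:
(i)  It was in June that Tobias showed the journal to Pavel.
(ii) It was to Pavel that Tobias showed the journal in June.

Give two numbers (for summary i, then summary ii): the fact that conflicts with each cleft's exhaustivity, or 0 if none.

Summary (i) focuses "in June" (the setting); background agent = Tobias, thing = the journal, recipient = Pavel. Fact (6) matches that background with setting = in October — refutes (i).
Summary (ii) focuses "Pavel" (the recipient); background agent = Tobias, thing = the journal, setting = in June. Fact (1) matches that background with recipient = Rahul — refutes (ii).

6, 1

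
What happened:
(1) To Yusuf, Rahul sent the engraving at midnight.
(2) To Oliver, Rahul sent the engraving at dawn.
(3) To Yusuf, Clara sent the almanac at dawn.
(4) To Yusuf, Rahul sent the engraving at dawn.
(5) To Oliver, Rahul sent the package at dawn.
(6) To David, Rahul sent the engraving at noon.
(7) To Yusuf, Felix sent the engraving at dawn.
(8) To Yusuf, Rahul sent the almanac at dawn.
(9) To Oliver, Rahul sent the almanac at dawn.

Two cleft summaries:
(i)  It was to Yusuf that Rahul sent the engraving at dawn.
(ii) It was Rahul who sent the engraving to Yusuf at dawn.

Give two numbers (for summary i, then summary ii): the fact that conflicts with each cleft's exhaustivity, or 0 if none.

Summary (i) focuses "Yusuf" (the recipient); background agent = Rahul, thing = the engraving, setting = at dawn. Fact (2) matches that background with recipient = Oliver — refutes (i).
Summary (ii) focuses "Rahul" (the agent); background thing = the engraving, recipient = Yusuf, setting = at dawn. Fact (7) matches that background with agent = Felix — refutes (ii).

2, 7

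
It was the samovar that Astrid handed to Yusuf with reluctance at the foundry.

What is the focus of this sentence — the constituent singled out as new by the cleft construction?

the samovar

In an it-cleft "It was X that/who ...", the clefted constituent X is the focus; the that/who-clause expresses the presupposed open proposition.
Here the focus is "the samovar". The backgrounded (presupposed) material includes "Astrid", "to Yusuf", "at the foundry" and "with reluctance".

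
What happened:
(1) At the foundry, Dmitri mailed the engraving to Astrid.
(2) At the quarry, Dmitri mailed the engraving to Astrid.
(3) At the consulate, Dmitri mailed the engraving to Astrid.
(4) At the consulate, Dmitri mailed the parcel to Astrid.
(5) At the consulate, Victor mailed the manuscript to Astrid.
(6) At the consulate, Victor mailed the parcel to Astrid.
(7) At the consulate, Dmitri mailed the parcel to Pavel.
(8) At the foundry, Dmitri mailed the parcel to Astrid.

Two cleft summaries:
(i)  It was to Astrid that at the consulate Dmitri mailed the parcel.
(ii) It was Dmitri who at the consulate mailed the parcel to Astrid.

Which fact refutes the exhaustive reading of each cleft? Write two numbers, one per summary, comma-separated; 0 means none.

Summary (i) focuses "Astrid" (the recipient); background same agent, thing, setting (Dmitri / the parcel / at the consulate). Fact (7) matches that background with recipient = Pavel — refutes (i).
Summary (ii) focuses "Dmitri" (the agent); background same thing, recipient, setting (the parcel / Astrid / at the consulate). Fact (6) matches that background with agent = Victor — refutes (ii).

7, 6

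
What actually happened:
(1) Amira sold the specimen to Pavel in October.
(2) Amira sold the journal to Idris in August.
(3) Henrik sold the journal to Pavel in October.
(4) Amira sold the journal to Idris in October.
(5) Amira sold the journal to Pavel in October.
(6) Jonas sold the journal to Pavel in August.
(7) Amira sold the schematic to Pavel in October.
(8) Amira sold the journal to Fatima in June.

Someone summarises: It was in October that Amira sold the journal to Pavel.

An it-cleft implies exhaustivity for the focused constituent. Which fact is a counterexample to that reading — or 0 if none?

The cleft puts "in October" in focus and presupposes the open proposition with Amira as agent and the journal as thing and Pavel as recipient.
The exhaustive reading says no other setting fits that background.
Every other fact differs from the presupposition on some backgrounded slot, so none challenges the exhaustivity.

0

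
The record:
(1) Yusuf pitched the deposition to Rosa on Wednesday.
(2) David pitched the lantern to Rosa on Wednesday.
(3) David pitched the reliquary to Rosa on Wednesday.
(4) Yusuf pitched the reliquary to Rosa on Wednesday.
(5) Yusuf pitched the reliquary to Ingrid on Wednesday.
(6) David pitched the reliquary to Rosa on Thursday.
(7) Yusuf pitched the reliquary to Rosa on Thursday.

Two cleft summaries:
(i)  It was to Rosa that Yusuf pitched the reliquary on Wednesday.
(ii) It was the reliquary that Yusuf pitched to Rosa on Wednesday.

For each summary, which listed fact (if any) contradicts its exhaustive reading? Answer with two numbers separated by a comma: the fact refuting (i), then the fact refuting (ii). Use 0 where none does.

(i): focus "Rosa". Looking for same agent, thing, setting (Yusuf / the reliquary / on Wednesday) with some other recipient — fact (5) has Ingrid there. Refuted.
(ii): focus "the reliquary". Looking for same agent, recipient, setting (Yusuf / Rosa / on Wednesday) with some other thing — fact (1) has the deposition there. Refuted.

5, 1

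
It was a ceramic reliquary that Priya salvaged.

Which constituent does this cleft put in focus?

a ceramic reliquary

In an it-cleft "It was X that/who ...", the clefted constituent X is the focus; the that/who-clause expresses the presupposed open proposition.
Here the focus is "a ceramic reliquary". The backgrounded (presupposed) material includes "Priya".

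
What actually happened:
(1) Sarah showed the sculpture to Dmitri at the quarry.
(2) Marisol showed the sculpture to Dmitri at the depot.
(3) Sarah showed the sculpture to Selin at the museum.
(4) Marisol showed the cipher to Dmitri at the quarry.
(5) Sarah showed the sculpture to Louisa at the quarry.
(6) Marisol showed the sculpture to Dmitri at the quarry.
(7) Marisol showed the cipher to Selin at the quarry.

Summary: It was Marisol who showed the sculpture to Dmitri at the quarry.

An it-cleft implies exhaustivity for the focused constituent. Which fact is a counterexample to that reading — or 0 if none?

1

The cleft puts "Marisol" in focus and presupposes the open proposition with the sculpture as thing and Dmitri as recipient and at the quarry as setting.
The exhaustive reading says no other agent fits that background.
Fact (1) shares the background but with agent = Sarah; exhaustivity is violated.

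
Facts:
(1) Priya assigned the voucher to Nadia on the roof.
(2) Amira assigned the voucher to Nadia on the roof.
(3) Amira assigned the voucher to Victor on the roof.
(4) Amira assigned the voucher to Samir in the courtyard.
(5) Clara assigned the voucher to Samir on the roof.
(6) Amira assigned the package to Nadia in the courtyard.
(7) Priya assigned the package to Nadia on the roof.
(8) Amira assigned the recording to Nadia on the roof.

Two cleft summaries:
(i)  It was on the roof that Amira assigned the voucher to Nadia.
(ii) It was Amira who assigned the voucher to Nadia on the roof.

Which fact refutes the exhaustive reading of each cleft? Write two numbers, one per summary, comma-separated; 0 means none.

(i): focus "on the roof". No fact shares agent = Amira, thing = the voucher, recipient = Nadia with a different setting. 0.
(ii): focus "Amira". Looking for thing = the voucher, recipient = Nadia, setting = on the roof with some other agent — fact (1) has Priya there. Refuted.

0, 1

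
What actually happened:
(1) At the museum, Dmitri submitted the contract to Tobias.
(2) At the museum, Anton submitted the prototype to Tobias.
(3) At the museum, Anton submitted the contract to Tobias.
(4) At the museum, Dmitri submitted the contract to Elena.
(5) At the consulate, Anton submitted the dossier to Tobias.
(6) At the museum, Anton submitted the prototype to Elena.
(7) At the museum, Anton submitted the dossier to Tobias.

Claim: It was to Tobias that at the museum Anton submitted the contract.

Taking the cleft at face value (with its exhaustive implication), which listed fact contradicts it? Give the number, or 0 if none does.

0

Focus of the cleft: "Tobias" (the recipient). Presupposed background: Anton as agent and the contract as thing and at the museum as setting.
Exhaustivity: Tobias is the only recipient satisfying that background.
Every other fact differs from the presupposition on some backgrounded slot, so none challenges the exhaustivity.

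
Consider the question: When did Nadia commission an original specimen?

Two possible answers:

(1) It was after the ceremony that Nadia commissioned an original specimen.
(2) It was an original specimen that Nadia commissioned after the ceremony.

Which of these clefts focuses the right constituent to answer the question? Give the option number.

The question word "when" targets the time.
Option (1) clefts "after the ceremony" — that matches what the question asks about.
Option (2) clefts "an original specimen" — the direct object, not what was asked.
So the congruent reply is (1).

1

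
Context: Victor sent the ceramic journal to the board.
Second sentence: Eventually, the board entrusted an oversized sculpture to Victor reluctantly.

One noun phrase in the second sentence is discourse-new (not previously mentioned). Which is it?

"the board" and "Victor" in the second sentence are given — already mentioned in the context.
"an oversized sculpture" has no antecedent in the context; it is discourse-new (the indefinite article also signals a new referent).

an oversized sculpture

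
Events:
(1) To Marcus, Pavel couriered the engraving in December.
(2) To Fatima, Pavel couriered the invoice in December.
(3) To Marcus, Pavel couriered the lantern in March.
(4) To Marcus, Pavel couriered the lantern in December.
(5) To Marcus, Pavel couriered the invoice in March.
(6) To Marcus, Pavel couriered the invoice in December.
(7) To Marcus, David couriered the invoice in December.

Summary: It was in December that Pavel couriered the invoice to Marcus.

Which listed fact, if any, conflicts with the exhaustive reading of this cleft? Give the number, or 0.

The cleft puts "in December" in focus and presupposes the open proposition with same agent, thing, recipient (Pavel / the invoice / Marcus).
Exhaustivity: in December is the only setting satisfying that background.
Fact (5) shares the background but with setting = in March; exhaustivity is violated.

5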